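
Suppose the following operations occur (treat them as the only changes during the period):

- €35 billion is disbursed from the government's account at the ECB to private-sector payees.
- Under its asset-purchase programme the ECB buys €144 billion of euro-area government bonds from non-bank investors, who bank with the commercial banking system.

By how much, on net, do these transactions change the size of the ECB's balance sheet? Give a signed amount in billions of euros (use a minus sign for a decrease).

ECB balance sheet:
  Assets:      Securities +€144B
  Liabilities: Bank reserves +€179B, Government deposits −€35B
Change in total ECB assets = +€144 billion.

+€144 billion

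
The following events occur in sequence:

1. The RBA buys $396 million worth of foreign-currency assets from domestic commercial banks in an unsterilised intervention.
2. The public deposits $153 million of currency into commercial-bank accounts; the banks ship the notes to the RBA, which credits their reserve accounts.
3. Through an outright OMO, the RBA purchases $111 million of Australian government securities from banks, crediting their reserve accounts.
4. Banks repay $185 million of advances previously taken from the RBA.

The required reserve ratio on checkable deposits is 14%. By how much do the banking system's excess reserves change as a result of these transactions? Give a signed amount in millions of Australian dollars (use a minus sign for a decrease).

+$453.58 million

FX purchase $396 million: reserves +$396M, deposits 0.
Currency deposit $153 million: reserves +$153M, deposits +$153M.
OMO purchase (from banks) $111 million: reserves +$111M, deposits 0.
Discount-window repayment $185 million: reserves −$185M, deposits 0.
Totals: Δreserves = +$475M, Δdeposits = +$153M.
Δrequired reserves = 14% × +$153M = +$21.42M.
Δexcess reserves = Δreserves − Δrequired = +$475M − (+$21.42M) = +$453.58 million.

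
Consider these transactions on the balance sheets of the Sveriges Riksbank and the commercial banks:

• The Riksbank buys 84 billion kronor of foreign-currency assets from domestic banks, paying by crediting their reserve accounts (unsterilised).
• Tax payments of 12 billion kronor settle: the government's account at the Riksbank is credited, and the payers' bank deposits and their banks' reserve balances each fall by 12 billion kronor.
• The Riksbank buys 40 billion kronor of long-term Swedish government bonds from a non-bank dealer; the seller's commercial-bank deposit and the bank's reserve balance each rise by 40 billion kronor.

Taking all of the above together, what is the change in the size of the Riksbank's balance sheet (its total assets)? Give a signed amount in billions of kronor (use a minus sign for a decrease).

FX purchase 84 billion kronor: a Riksbank asset is acquired → +84B.
Government account inflow 12 billion kronor: only the composition of liabilities changes → 0.
Asset purchase (from non-banks) 40 billion kronor: a Riksbank asset is acquired → +40B.
Net: 84 + 0 + 40 = +124 billion.

+124 billion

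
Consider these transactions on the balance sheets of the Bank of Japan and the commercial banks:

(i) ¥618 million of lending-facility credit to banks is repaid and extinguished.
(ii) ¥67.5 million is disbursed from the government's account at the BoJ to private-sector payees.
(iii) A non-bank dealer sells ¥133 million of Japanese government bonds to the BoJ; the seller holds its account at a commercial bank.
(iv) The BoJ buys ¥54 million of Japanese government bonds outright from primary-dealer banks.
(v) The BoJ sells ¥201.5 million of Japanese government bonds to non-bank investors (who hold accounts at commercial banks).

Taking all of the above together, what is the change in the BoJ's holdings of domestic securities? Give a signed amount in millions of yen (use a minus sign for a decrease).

BoJ balance sheet:
  Assets:      Securities −¥14.5M, Loans to banks −¥618M
  Liabilities: Bank reserves −¥565M, Government deposits −¥67.5M
Commercial banking system:
  Assets:      Reserves at CB −¥565M, Securities −¥54M
  Liabilities: Checkable deposits −¥1M, Borrowings from CB −¥618M
So the change in the BoJ's holdings of domestic securities is -¥14.5 million.

-¥14.5 million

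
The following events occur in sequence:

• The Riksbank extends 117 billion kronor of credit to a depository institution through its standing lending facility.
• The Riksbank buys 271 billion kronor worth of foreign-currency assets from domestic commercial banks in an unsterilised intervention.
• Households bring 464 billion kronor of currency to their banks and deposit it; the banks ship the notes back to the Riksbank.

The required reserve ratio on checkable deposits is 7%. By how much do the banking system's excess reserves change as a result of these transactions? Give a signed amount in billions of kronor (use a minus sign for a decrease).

Discount-window loan 117 billion kronor: reserves +117B, deposits 0.
FX purchase 271 billion kronor: reserves +271B, deposits 0.
Currency deposit 464 billion kronor: reserves +464B, deposits +464B.
Totals: Δreserves = +852B, Δdeposits = +464B.
Δrequired reserves = 7% × +464B = +32.48B.
Δexcess reserves = Δreserves − Δrequired = +852B − (+32.48B) = +819.52 billion.

+819.52 billion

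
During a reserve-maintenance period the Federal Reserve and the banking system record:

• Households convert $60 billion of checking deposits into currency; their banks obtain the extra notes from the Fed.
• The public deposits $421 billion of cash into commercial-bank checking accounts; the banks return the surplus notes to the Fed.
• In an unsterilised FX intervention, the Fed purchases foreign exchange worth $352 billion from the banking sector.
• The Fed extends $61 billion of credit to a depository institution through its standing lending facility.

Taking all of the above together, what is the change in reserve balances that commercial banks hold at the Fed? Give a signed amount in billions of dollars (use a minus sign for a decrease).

+$774 billion

Currency withdrawal $60 billion: banks swap reserves for currency → −$60B.
Currency deposit $421 billion: returned notes are swapped for reserve credit → +$421B.
FX purchase $352 billion: the Fed pays by crediting reserve accounts → +$352B.
Discount-window loan $61 billion: the loan is credited to the bank's reserve account → +$61B.
Net: −60 + 421 + 352 + 61 = +$774 billion.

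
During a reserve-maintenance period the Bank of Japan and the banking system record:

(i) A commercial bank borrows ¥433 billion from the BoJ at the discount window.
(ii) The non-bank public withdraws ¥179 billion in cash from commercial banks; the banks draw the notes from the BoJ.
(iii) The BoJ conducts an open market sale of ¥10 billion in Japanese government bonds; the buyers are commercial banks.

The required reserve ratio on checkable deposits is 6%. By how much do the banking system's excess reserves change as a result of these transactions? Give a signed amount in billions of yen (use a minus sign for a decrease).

Discount-window loan ¥433 billion: reserves +¥433B, deposits 0.
Currency withdrawal ¥179 billion: reserves −¥179B, deposits −¥179B.
OMO sale (to banks) ¥10 billion: reserves −¥10B, deposits 0.
Totals: Δreserves = +¥244B, Δdeposits = −¥179B.
Δrequired reserves = 6% × −¥179B = −¥10.74B.
Δexcess reserves = Δreserves − Δrequired = +¥244B − (−¥10.74B) = +¥254.74 billion.

+¥254.74 billion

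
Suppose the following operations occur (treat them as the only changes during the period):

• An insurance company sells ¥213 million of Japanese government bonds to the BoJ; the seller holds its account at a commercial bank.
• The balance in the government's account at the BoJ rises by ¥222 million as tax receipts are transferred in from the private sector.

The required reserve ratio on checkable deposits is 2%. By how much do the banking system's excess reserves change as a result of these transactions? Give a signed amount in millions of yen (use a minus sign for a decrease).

Asset purchase (from non-banks) ¥213 million: reserves +¥213M, deposits +¥213M.
Government account inflow ¥222 million: reserves −¥222M, deposits −¥222M.
Totals: Δreserves = −¥9M, Δdeposits = −¥9M.
Δrequired reserves = 2% × −¥9M = −¥0.18M.
Δexcess reserves = Δreserves − Δrequired = −¥9M − (−¥0.18M) = -¥8.82 million.

-¥8.82 million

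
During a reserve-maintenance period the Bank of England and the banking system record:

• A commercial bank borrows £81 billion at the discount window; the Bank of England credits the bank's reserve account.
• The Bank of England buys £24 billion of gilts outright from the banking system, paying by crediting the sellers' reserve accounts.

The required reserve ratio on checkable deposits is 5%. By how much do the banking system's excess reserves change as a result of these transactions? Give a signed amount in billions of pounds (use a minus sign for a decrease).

+£105 billion

Discount-window loan £81 billion: reserves +£81B, deposits 0.
OMO purchase (from banks) £24 billion: reserves +£24B, deposits 0.
Totals: Δreserves = +£105B, Δdeposits = 0.
Δrequired reserves = 5% × 0 = 0.
Δexcess reserves = Δreserves − Δrequired = +£105B − (0) = +£105 billion.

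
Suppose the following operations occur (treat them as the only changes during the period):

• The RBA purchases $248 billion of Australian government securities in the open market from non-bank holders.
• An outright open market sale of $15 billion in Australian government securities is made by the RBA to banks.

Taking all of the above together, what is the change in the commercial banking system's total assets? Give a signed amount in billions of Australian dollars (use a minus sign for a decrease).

+$248 billion

RBA balance sheet:
  Assets:      Securities +$233B
  Liabilities: Bank reserves +$233B
Commercial banking system:
  Assets:      Reserves at CB +$233B, Securities +$15B
  Liabilities: Checkable deposits +$248B
Change in total bank assets = +$248 billion.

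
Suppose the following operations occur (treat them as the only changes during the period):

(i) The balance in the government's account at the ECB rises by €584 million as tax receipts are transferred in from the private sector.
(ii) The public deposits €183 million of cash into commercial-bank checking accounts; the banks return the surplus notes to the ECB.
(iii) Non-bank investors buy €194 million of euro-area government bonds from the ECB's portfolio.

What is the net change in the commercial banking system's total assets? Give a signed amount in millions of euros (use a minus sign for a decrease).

Government account inflow €584 million: bank balance sheets shrink → −€584M.
Currency deposit €183 million: bank balance sheets expand → +€183M.
Asset sale (to non-banks) €194 million: bank balance sheets shrink → −€194M.
Net: −584 + 183 − 194 = -€595 million.

-€595 million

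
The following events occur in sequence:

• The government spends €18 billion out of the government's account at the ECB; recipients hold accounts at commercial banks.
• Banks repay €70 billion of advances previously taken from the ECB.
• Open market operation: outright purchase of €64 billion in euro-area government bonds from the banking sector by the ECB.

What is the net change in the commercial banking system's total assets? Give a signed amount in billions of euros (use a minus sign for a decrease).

-€52 billion

ECB balance sheet:
  Assets:      Securities +€64B, Loans to banks −€70B
  Liabilities: Bank reserves +€12B, Government deposits −€18B
Commercial banking system:
  Assets:      Reserves at CB +€12B, Securities −€64B
  Liabilities: Checkable deposits +€18B, Borrowings from CB −€70B
Change in total bank assets = -€52 billion.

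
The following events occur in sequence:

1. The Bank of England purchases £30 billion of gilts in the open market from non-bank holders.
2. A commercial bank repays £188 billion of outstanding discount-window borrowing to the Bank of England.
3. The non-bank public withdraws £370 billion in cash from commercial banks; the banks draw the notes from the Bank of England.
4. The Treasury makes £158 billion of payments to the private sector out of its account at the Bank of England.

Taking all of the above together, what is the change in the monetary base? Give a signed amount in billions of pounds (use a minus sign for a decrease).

Asset purchase (from non-banks) £30 billion: Bank of England balance sheet expands → +£30B.
Discount-window repayment £188 billion: Bank of England balance sheet contracts → −£188B.
Currency withdrawal £370 billion: just a shift between currency and reserves — both are base money → 0.
Government spending £158 billion: a non-base liability converts back to reserves → +£158B.
Net: 30 − 188 + 0 + 158 = £0 (no change).

£0 (no change)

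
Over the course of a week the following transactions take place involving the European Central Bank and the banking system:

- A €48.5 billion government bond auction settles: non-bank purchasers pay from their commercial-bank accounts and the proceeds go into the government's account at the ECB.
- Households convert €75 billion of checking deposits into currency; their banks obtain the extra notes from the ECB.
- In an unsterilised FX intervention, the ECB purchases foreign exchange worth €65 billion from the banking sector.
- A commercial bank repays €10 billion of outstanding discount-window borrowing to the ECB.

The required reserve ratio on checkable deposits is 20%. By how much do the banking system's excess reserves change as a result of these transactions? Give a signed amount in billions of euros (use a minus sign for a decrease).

Government account inflow €48.5 billion: reserves −€48.5B, deposits −€48.5B.
Currency withdrawal €75 billion: reserves −€75B, deposits −€75B.
FX purchase €65 billion: reserves +€65B, deposits 0.
Discount-window repayment €10 billion: reserves −€10B, deposits 0.
Totals: Δreserves = −€68.5B, Δdeposits = −€123.5B.
Δrequired reserves = 20% × −€123.5B = −€24.7B.
Δexcess reserves = Δreserves − Δrequired = −€68.5B − (−€24.7B) = -€43.8 billion.

-€43.8 billion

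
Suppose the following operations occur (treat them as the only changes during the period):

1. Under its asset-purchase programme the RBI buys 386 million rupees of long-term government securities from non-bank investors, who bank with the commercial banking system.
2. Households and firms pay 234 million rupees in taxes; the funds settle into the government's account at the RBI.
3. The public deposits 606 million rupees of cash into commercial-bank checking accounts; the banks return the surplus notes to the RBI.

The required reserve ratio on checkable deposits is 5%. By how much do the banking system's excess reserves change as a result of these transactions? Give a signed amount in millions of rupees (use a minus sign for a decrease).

Asset purchase (from non-banks) 386 million rupees: reserves +386M, deposits +386M.
Government account inflow 234 million rupees: reserves −234M, deposits −234M.
Currency deposit 606 million rupees: reserves +606M, deposits +606M.
Totals: Δreserves = +758M, Δdeposits = +758M.
Δrequired reserves = 5% × +758M = +37.9M.
Δexcess reserves = Δreserves − Δrequired = +758M − (+37.9M) = +720.1 million.

+720.1 million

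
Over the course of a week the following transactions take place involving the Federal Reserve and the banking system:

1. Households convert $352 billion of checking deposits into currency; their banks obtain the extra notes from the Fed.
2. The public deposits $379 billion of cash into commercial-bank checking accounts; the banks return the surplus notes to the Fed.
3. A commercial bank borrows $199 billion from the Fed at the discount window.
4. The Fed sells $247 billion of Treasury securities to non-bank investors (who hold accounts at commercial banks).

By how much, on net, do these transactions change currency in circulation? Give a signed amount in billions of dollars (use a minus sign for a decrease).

-$27 billion

Currency withdrawal $352 billion: notes leave the central bank → +$352B.
Currency deposit $379 billion: notes return to the central bank → −$379B.
Discount-window loan $199 billion: no currency enters or leaves circulation → 0.
Asset sale (to non-banks) $247 billion: no currency enters or leaves circulation → 0.
Net: 352 − 379 + 0 + 0 = -$27 billion.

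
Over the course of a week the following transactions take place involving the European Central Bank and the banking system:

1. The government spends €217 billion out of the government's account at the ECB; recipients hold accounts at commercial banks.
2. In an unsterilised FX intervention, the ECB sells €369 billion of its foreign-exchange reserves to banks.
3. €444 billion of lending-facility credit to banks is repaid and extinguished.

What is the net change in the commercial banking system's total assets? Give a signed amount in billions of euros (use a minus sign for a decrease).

-€227 billion

Government spending €217 billion: bank balance sheets expand → +€217B.
FX sale €369 billion: just an asset swap on bank balance sheets → 0.
Discount-window repayment €444 billion: bank balance sheets shrink → −€444B.
Net: 217 + 0 − 444 = -€227 billion.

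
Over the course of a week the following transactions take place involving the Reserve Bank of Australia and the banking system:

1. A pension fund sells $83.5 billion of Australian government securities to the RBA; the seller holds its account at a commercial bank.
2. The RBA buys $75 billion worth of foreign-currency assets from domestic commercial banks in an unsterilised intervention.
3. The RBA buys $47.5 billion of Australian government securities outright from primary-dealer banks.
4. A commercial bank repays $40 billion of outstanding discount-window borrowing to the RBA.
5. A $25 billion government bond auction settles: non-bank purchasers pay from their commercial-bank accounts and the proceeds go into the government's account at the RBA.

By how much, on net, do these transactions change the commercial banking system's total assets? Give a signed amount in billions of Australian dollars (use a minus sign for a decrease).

RBA balance sheet:
  Assets:      Securities +$131B, Loans to banks −$40B, Foreign assets +$75B
  Liabilities: Bank reserves +$141B, Government deposits +$25B
Commercial banking system:
  Assets:      Reserves at CB +$141B, Securities −$47.5B, Foreign assets −$75B
  Liabilities: Checkable deposits +$58.5B, Borrowings from CB −$40B
Change in total bank assets = +$18.5 billion.

+$18.5 billion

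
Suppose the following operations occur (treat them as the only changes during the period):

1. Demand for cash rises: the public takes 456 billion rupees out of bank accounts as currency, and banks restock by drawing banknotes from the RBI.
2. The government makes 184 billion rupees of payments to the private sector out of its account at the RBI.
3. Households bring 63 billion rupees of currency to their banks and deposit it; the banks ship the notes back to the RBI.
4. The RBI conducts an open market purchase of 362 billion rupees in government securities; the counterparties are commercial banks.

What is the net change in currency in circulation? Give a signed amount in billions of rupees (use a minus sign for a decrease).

+393 billion

RBI balance sheet:
  Assets:      Securities +362B
  Liabilities: Bank reserves +153B, Currency in circulation +393B, Government deposits −184B
Commercial banking system:
  Assets:      Reserves at CB +153B, Securities −362B
  Liabilities: Checkable deposits −209B
So the change in currency in circulation is +393 billion.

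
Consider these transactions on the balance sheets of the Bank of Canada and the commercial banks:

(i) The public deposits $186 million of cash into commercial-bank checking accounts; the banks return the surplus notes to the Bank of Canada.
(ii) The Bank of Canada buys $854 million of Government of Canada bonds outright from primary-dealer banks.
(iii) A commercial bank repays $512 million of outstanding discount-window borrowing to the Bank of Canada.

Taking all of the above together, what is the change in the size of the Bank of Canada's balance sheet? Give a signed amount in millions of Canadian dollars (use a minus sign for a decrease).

+$342 million

Currency deposit $186 million: only the composition of liabilities changes → 0.
OMO purchase (from banks) $854 million: a Bank of Canada asset is acquired → +$854M.
Discount-window repayment $512 million: a Bank of Canada asset is shed → −$512M.
Net: 0 + 854 − 512 = +$342 million.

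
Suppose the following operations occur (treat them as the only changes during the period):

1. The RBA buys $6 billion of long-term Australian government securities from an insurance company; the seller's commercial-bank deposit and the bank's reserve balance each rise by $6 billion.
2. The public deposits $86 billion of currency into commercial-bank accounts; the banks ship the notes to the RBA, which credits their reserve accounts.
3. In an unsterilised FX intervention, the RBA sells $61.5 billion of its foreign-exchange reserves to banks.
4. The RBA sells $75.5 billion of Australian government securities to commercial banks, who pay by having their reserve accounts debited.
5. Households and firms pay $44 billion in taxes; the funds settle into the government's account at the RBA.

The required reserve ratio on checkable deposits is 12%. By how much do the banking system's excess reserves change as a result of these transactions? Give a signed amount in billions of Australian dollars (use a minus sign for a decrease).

Asset purchase (from non-banks) $6 billion: reserves +$6B, deposits +$6B.
Currency deposit $86 billion: reserves +$86B, deposits +$86B.
FX sale $61.5 billion: reserves −$61.5B, deposits 0.
OMO sale (to banks) $75.5 billion: reserves −$75.5B, deposits 0.
Government account inflow $44 billion: reserves −$44B, deposits −$44B.
Totals: Δreserves = −$89B, Δdeposits = +$48B.
Δrequired reserves = 12% × +$48B = +$5.76B.
Δexcess reserves = Δreserves − Δrequired = −$89B − (+$5.76B) = -$94.76 billion.

-$94.76 billion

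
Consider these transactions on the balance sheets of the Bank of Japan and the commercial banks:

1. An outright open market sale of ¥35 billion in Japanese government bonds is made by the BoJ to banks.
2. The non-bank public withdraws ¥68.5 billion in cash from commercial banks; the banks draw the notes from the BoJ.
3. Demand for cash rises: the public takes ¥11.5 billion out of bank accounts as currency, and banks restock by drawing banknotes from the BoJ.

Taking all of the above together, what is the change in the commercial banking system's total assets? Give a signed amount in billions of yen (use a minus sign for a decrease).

-¥80 billion

OMO sale (to banks) ¥35 billion: just an asset swap on bank balance sheets → 0.
Currency withdrawal ¥68.5 billion: bank balance sheets shrink → −¥68.5B.
Currency withdrawal ¥11.5 billion: bank balance sheets shrink → −¥11.5B.
Net: 0 − 68.5 − 11.5 = -¥80 billion.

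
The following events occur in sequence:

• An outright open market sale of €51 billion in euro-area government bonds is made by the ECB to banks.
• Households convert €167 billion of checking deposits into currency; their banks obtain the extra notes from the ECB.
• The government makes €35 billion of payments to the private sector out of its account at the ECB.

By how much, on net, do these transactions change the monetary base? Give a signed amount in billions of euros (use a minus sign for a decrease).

OMO sale (to banks) €51 billion: ECB balance sheet contracts → −€51B.
Currency withdrawal €167 billion: just a shift between currency and reserves — both are base money → 0.
Government spending €35 billion: a non-base liability converts back to reserves → +€35B.
Net: −51 + 0 + 35 = -€16 billion.

-€16 billion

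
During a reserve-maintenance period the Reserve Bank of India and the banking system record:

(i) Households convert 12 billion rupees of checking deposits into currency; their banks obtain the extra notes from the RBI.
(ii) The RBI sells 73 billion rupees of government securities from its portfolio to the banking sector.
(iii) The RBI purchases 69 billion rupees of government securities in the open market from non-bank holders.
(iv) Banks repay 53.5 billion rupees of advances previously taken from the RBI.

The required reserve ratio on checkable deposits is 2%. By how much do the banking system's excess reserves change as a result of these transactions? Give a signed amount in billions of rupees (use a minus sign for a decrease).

Currency withdrawal 12 billion rupees: reserves −12B, deposits −12B.
OMO sale (to banks) 73 billion rupees: reserves −73B, deposits 0.
Asset purchase (from non-banks) 69 billion rupees: reserves +69B, deposits +69B.
Discount-window repayment 53.5 billion rupees: reserves −53.5B, deposits 0.
Totals: Δreserves = −69.5B, Δdeposits = +57B.
Δrequired reserves = 2% × +57B = +1.14B.
Δexcess reserves = Δreserves − Δrequired = −69.5B − (+1.14B) = -70.64 billion.

-70.64 billion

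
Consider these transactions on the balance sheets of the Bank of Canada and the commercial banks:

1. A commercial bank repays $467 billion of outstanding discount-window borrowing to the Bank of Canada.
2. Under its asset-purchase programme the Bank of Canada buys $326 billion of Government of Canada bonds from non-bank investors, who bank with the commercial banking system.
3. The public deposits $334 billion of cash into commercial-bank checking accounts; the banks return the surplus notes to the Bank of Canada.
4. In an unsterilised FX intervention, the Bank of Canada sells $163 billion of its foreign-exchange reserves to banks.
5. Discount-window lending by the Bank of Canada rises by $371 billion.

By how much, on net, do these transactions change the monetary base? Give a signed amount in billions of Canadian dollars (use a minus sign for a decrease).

+$67 billion

Bank of Canada balance sheet:
  Assets:      Securities +$326B, Loans to banks −$96B, Foreign assets −$163B
  Liabilities: Bank reserves +$401B, Currency in circulation −$334B
Commercial banking system:
  Assets:      Reserves at CB +$401B, Foreign assets +$163B
  Liabilities: Checkable deposits +$660B, Borrowings from CB −$96B
Monetary base = currency + reserves: −$334B + (+$401B) = +$67 billion.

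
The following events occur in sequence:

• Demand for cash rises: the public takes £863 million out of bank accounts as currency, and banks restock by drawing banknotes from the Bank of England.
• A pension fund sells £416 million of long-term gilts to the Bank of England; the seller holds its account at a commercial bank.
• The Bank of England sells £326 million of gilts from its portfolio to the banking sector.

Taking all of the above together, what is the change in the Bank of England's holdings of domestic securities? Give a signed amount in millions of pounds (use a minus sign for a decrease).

Currency withdrawal £863 million: the Bank of England's securities portfolio is untouched → 0.
Asset purchase (from non-banks) £416 million: securities added to the Bank of England's portfolio → +£416M.
OMO sale (to banks) £326 million: securities removed from the Bank of England's portfolio → −£326M.
Net: 0 + 416 − 326 = +£90 million.

+£90 million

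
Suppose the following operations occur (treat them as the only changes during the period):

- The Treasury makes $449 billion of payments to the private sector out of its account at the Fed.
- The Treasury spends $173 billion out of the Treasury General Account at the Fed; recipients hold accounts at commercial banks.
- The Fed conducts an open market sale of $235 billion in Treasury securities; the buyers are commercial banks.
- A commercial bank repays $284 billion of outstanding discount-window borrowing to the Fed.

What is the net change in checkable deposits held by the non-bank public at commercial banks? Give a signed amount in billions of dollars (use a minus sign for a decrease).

+$622 billion

Fed balance sheet:
  Assets:      Securities −$235B, Loans to banks −$284B
  Liabilities: Bank reserves +$103B, Government deposits −$622B
Commercial banking system:
  Assets:      Reserves at CB +$103B, Securities +$235B
  Liabilities: Checkable deposits +$622B, Borrowings from CB −$284B
So the change in checkable deposits held by the non-bank public at commercial banks is +$622 billion.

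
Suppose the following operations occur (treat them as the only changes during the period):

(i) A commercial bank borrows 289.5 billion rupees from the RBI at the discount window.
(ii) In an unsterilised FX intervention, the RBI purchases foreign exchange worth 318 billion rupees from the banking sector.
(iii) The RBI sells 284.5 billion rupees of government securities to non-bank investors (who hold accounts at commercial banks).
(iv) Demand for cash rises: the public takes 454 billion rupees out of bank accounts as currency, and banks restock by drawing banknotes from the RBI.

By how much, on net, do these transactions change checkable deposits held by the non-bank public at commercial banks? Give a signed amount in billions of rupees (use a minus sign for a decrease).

-738.5 billion

Discount-window loan 289.5 billion rupees: the counterparty is a bank, so public deposits are unchanged → 0.
FX purchase 318 billion rupees: the counterparty is a bank, so public deposits are unchanged → 0.
Asset sale (to non-banks) 284.5 billion rupees: non-bank counterparties' bank balances fall → −284.5B.
Currency withdrawal 454 billion rupees: non-bank counterparties' bank balances fall → −454B.
Net: 0 + 0 − 284.5 − 454 = -738.5 billion.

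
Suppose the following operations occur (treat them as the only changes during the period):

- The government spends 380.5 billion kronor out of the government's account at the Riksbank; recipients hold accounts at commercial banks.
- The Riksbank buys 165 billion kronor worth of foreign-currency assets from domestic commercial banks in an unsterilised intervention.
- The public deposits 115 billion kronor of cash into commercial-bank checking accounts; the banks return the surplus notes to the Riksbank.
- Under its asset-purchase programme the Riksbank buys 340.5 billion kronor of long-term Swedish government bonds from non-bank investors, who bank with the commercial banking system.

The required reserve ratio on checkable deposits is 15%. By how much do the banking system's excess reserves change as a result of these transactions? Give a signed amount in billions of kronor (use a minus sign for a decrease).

+875.6 billion

Government spending 380.5 billion kronor: reserves +380.5B, deposits +380.5B.
FX purchase 165 billion kronor: reserves +165B, deposits 0.
Currency deposit 115 billion kronor: reserves +115B, deposits +115B.
Asset purchase (from non-banks) 340.5 billion kronor: reserves +340.5B, deposits +340.5B.
Totals: Δreserves = +1001B, Δdeposits = +836B.
Δrequired reserves = 15% × +836B = +125.4B.
Δexcess reserves = Δreserves − Δrequired = +1001B − (+125.4B) = +875.6 billion.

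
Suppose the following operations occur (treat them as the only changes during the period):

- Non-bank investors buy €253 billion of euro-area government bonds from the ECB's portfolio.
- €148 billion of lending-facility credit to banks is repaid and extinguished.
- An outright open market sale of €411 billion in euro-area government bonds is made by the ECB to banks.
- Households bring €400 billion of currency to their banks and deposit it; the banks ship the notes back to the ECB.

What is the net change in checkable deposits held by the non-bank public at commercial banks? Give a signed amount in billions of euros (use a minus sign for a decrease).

+€147 billion

Asset sale (to non-banks) €253 billion: non-bank counterparties' bank balances fall → −€253B.
Discount-window repayment €148 billion: the counterparty is a bank, so public deposits are unchanged → 0.
OMO sale (to banks) €411 billion: the counterparty is a bank, so public deposits are unchanged → 0.
Currency deposit €400 billion: non-bank counterparties' bank balances rise → +€400B.
Net: −253 + 0 + 0 + 400 = +€147 billion.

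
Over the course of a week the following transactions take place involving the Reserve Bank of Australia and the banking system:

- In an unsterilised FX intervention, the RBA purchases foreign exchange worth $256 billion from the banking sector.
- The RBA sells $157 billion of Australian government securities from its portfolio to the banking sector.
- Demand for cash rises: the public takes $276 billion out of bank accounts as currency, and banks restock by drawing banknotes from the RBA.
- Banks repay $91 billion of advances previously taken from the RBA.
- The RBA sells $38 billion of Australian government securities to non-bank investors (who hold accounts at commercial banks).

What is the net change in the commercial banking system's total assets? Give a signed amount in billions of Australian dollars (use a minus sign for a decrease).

RBA balance sheet:
  Assets:      Securities −$195B, Loans to banks −$91B, Foreign assets +$256B
  Liabilities: Bank reserves −$306B, Currency in circulation +$276B
Commercial banking system:
  Assets:      Reserves at CB −$306B, Securities +$157B, Foreign assets −$256B
  Liabilities: Checkable deposits −$314B, Borrowings from CB −$91B
Change in total bank assets = -$405 billion.

-$405 billion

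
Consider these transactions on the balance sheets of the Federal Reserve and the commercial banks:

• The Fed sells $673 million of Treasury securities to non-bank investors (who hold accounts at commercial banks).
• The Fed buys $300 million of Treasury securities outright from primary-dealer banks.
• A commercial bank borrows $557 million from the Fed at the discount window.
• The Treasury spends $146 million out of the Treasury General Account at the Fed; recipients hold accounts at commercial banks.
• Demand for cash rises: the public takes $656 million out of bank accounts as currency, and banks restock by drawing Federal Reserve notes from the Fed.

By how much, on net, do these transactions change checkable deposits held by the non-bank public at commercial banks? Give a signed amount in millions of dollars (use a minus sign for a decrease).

Asset sale (to non-banks) $673 million: non-bank counterparties' bank balances fall → −$673M.
OMO purchase (from banks) $300 million: the counterparty is a bank, so public deposits are unchanged → 0.
Discount-window loan $557 million: the counterparty is a bank, so public deposits are unchanged → 0.
Government spending $146 million: non-bank counterparties' bank balances rise → +$146M.
Currency withdrawal $656 million: non-bank counterparties' bank balances fall → −$656M.
Net: −673 + 0 + 0 + 146 − 656 = -$1183 million.

-$1183 million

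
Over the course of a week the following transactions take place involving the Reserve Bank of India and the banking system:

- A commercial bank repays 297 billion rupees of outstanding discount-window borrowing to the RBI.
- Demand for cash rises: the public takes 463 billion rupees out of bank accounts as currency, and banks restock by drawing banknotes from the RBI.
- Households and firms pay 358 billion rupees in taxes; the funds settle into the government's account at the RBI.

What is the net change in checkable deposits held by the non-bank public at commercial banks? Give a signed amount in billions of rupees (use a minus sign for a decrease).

RBI balance sheet:
  Assets:      Loans to banks −297B
  Liabilities: Bank reserves −1118B, Currency in circulation +463B, Government deposits +358B
Commercial banking system:
  Assets:      Reserves at CB −1118B
  Liabilities: Checkable deposits −821B, Borrowings from CB −297B
So the change in checkable deposits held by the non-bank public at commercial banks is -821 billion.

-821 billion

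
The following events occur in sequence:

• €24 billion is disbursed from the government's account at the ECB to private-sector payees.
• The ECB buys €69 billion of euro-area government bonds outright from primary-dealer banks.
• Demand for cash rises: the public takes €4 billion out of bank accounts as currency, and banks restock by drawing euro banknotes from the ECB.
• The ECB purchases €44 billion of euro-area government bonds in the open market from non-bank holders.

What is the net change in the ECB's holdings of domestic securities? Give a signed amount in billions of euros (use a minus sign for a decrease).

+€113 billion

Government spending €24 billion: the ECB's securities portfolio is untouched → 0.
OMO purchase (from banks) €69 billion: securities added to the ECB's portfolio → +€69B.
Currency withdrawal €4 billion: the ECB's securities portfolio is untouched → 0.
Asset purchase (from non-banks) €44 billion: securities added to the ECB's portfolio → +€44B.
Net: 0 + 69 + 0 + 44 = +€113 billion.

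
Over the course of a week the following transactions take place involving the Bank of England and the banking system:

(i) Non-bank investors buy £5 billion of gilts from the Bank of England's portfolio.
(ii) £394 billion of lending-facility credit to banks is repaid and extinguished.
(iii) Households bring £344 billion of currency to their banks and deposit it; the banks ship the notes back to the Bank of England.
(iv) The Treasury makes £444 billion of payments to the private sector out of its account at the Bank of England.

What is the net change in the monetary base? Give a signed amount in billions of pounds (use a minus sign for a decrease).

Asset sale (to non-banks) £5 billion: Bank of England balance sheet contracts → −£5B.
Discount-window repayment £394 billion: Bank of England balance sheet contracts → −£394B.
Currency deposit £344 billion: just a shift between currency and reserves — both are base money → 0.
Government spending £444 billion: a non-base liability converts back to reserves → +£444B.
Net: −5 − 394 + 0 + 444 = +£45 billion.

+£45 billion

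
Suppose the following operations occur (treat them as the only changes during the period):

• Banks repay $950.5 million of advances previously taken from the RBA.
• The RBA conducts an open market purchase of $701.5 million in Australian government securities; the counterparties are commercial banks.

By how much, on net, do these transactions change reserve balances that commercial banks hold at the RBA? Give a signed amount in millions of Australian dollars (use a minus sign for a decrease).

RBA balance sheet:
  Assets:      Securities +$701.5M, Loans to banks −$950.5M
  Liabilities: Bank reserves −$249M
So the change in reserve balances that commercial banks hold at the RBA is -$249 million.

-$249 million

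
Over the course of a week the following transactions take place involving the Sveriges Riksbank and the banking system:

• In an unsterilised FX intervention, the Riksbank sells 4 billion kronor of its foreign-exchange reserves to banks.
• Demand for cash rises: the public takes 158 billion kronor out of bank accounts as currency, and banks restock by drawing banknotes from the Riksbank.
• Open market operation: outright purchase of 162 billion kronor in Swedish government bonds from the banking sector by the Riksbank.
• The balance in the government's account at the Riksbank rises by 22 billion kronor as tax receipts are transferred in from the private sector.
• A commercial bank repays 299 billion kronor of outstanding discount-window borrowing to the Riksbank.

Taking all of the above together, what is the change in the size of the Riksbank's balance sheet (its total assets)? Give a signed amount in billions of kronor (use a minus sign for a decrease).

-141 billion

Riksbank balance sheet:
  Assets:      Securities +162B, Loans to banks −299B, Foreign assets −4B
  Liabilities: Bank reserves −321B, Currency in circulation +158B, Government deposits +22B
Commercial banking system:
  Assets:      Reserves at CB −321B, Securities −162B, Foreign assets +4B
  Liabilities: Checkable deposits −180B, Borrowings from CB −299B
Change in total Riksbank assets = -141 billion.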